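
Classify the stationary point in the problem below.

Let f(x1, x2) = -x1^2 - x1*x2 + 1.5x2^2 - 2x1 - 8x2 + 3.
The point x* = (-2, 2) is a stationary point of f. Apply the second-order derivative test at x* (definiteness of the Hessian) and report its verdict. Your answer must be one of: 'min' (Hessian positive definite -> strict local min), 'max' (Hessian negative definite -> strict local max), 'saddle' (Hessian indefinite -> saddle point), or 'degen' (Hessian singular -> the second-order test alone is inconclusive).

Compute the Hessian H = grad^2 f:
  H = [[-2, -1], [-1, 3]]
Verify stationarity: grad f(x*) = H x* + g = (0, 0).
Eigenvalues of H: -2.1926, 3.1926.
Eigenvalues have mixed signs, so H is indefinite -> x* is a saddle point.

saddle


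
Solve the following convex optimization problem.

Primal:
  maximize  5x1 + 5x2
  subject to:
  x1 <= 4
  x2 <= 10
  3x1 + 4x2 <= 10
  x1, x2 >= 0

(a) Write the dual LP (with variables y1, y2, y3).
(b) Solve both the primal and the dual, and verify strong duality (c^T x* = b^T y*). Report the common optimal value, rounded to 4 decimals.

The standard primal-dual pair for 'max c^T x s.t. A x <= b, x >= 0' is:
  Dual:  min b^T y  s.t.  A^T y >= c,  y >= 0.

So the dual LP is:
  minimize  4y1 + 10y2 + 10y3
  subject to:
    y1 + 3y3 >= 5
    y2 + 4y3 >= 5
    y1, y2, y3 >= 0

Solving the primal: x* = (3.3333, 0).
  primal value c^T x* = 16.6667.
Solving the dual: y* = (0, 0, 1.6667).
  dual value b^T y* = 16.6667.
Strong duality: c^T x* = b^T y*. Confirmed.

16.6667


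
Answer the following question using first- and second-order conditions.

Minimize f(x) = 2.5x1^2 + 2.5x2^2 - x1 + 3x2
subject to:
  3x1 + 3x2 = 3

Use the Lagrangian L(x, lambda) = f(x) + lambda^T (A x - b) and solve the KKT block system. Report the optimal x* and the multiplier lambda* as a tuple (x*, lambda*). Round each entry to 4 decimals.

Form the Lagrangian:
  L(x, lambda) = (1/2) x^T Q x + c^T x + lambda^T (A x - b)
Stationarity (grad_x L = 0): Q x + c + A^T lambda = 0.
Primal feasibility: A x = b.

This gives the KKT block system:
  [ Q   A^T ] [ x     ]   [-c ]
  [ A    0  ] [ lambda ] = [ b ]

Solving the linear system:
  x*      = (0.9, 0.1)
  lambda* = (-1.1667)
  f(x*)   = 1.45

x* = (0.9, 0.1), lambda* = (-1.1667)


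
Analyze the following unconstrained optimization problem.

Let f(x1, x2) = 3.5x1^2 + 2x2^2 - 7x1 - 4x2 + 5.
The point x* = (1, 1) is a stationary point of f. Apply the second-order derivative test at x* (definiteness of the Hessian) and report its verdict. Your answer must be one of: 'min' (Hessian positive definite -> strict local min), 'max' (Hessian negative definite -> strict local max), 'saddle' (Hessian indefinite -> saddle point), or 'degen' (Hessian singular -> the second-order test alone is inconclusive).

Compute the Hessian H = grad^2 f:
  H = [[7, 0], [0, 4]]
Verify stationarity: grad f(x*) = H x* + g = (0, 0).
Eigenvalues of H: 4, 7.
Both eigenvalues > 0, so H is positive definite -> x* is a strict local min.

min


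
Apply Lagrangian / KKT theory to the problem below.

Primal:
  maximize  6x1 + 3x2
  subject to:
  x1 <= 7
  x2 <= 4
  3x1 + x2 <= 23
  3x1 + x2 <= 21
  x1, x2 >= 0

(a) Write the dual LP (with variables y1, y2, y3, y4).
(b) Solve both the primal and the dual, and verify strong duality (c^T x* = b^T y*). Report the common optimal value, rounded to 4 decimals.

The standard primal-dual pair for 'max c^T x s.t. A x <= b, x >= 0' is:
  Dual:  min b^T y  s.t.  A^T y >= c,  y >= 0.

So the dual LP is:
  minimize  7y1 + 4y2 + 23y3 + 21y4
  subject to:
    y1 + 3y3 + 3y4 >= 6
    y2 + y3 + y4 >= 3
    y1, y2, y3, y4 >= 0

Solving the primal: x* = (5.6667, 4).
  primal value c^T x* = 46.
Solving the dual: y* = (0, 1, 0, 2).
  dual value b^T y* = 46.
Strong duality: c^T x* = b^T y*. Confirmed.

46


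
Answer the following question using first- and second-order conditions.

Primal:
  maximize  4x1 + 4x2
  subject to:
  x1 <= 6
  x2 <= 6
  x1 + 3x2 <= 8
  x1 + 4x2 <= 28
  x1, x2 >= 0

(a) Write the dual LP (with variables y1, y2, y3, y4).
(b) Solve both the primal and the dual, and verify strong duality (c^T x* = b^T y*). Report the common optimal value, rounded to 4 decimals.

The standard primal-dual pair for 'max c^T x s.t. A x <= b, x >= 0' is:
  Dual:  min b^T y  s.t.  A^T y >= c,  y >= 0.

So the dual LP is:
  minimize  6y1 + 6y2 + 8y3 + 28y4
  subject to:
    y1 + y3 + y4 >= 4
    y2 + 3y3 + 4y4 >= 4
    y1, y2, y3, y4 >= 0

Solving the primal: x* = (6, 0.6667).
  primal value c^T x* = 26.6667.
Solving the dual: y* = (2.6667, 0, 1.3333, 0).
  dual value b^T y* = 26.6667.
Strong duality: c^T x* = b^T y*. Confirmed.

26.6667


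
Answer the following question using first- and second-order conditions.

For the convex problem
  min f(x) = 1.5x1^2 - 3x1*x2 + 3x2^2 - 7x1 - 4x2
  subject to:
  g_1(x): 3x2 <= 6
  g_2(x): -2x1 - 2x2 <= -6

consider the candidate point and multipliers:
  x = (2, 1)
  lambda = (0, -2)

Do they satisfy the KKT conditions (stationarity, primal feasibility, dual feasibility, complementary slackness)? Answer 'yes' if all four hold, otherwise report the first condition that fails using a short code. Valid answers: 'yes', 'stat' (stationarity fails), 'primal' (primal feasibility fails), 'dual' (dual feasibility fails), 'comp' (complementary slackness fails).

Gradient of f: grad f(x) = Q x + c = (-4, -4)
Constraint values g_i(x) = a_i^T x - b_i:
  g_1((2, 1)) = -3
  g_2((2, 1)) = 0
Stationarity residual: grad f(x) + sum_i lambda_i a_i = (0, 0)
  -> stationarity OK
Primal feasibility (all g_i <= 0): OK
Dual feasibility (all lambda_i >= 0): FAILS
Complementary slackness (lambda_i * g_i(x) = 0 for all i): OK

Verdict: the first failing condition is dual_feasibility -> dual.

dual


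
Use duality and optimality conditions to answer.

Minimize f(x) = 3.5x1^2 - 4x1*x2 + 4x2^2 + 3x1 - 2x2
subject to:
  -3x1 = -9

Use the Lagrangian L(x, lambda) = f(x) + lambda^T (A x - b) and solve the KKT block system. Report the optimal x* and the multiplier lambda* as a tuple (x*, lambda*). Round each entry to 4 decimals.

Form the Lagrangian:
  L(x, lambda) = (1/2) x^T Q x + c^T x + lambda^T (A x - b)
Stationarity (grad_x L = 0): Q x + c + A^T lambda = 0.
Primal feasibility: A x = b.

This gives the KKT block system:
  [ Q   A^T ] [ x     ]   [-c ]
  [ A    0  ] [ lambda ] = [ b ]

Solving the linear system:
  x*      = (3, 1.75)
  lambda* = (5.6667)
  f(x*)   = 28.25

x* = (3, 1.75), lambda* = (5.6667)


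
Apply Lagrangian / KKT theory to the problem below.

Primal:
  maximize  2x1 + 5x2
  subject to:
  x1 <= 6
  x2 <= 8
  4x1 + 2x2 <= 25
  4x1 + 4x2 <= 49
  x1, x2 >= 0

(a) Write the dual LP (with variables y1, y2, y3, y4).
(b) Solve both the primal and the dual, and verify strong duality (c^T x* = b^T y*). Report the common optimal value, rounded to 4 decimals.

The standard primal-dual pair for 'max c^T x s.t. A x <= b, x >= 0' is:
  Dual:  min b^T y  s.t.  A^T y >= c,  y >= 0.

So the dual LP is:
  minimize  6y1 + 8y2 + 25y3 + 49y4
  subject to:
    y1 + 4y3 + 4y4 >= 2
    y2 + 2y3 + 4y4 >= 5
    y1, y2, y3, y4 >= 0

Solving the primal: x* = (2.25, 8).
  primal value c^T x* = 44.5.
Solving the dual: y* = (0, 4, 0.5, 0).
  dual value b^T y* = 44.5.
Strong duality: c^T x* = b^T y*. Confirmed.

44.5


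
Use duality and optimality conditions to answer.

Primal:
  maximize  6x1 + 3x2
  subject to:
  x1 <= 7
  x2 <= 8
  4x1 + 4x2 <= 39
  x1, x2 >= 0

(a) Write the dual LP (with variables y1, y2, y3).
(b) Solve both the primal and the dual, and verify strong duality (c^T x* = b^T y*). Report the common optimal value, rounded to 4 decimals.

The standard primal-dual pair for 'max c^T x s.t. A x <= b, x >= 0' is:
  Dual:  min b^T y  s.t.  A^T y >= c,  y >= 0.

So the dual LP is:
  minimize  7y1 + 8y2 + 39y3
  subject to:
    y1 + 4y3 >= 6
    y2 + 4y3 >= 3
    y1, y2, y3 >= 0

Solving the primal: x* = (7, 2.75).
  primal value c^T x* = 50.25.
Solving the dual: y* = (3, 0, 0.75).
  dual value b^T y* = 50.25.
Strong duality: c^T x* = b^T y*. Confirmed.

50.25


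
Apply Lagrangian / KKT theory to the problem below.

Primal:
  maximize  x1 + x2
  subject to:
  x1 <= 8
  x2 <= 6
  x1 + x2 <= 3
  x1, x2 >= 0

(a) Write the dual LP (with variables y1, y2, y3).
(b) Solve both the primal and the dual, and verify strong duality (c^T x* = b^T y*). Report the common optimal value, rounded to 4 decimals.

The standard primal-dual pair for 'max c^T x s.t. A x <= b, x >= 0' is:
  Dual:  min b^T y  s.t.  A^T y >= c,  y >= 0.

So the dual LP is:
  minimize  8y1 + 6y2 + 3y3
  subject to:
    y1 + y3 >= 1
    y2 + y3 >= 1
    y1, y2, y3 >= 0

Solving the primal: x* = (3, 0).
  primal value c^T x* = 3.
Solving the dual: y* = (0, 0, 1).
  dual value b^T y* = 3.
Strong duality: c^T x* = b^T y*. Confirmed.

3


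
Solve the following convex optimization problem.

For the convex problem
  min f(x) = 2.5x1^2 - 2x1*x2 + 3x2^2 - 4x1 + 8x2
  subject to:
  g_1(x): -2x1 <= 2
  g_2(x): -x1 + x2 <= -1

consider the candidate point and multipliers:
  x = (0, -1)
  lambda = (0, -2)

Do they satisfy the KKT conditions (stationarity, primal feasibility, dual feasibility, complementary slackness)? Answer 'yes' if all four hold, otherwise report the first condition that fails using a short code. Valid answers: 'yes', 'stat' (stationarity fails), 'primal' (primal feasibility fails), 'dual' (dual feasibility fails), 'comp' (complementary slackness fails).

Gradient of f: grad f(x) = Q x + c = (-2, 2)
Constraint values g_i(x) = a_i^T x - b_i:
  g_1((0, -1)) = -2
  g_2((0, -1)) = 0
Stationarity residual: grad f(x) + sum_i lambda_i a_i = (0, 0)
  -> stationarity OK
Primal feasibility (all g_i <= 0): OK
Dual feasibility (all lambda_i >= 0): FAILS
Complementary slackness (lambda_i * g_i(x) = 0 for all i): OK

Verdict: the first failing condition is dual_feasibility -> dual.

dual


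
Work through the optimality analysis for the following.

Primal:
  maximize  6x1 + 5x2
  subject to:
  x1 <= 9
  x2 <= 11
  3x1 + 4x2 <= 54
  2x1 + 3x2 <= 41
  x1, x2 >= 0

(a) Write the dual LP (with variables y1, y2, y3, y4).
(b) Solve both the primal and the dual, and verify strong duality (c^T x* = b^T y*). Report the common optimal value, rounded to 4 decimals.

The standard primal-dual pair for 'max c^T x s.t. A x <= b, x >= 0' is:
  Dual:  min b^T y  s.t.  A^T y >= c,  y >= 0.

So the dual LP is:
  minimize  9y1 + 11y2 + 54y3 + 41y4
  subject to:
    y1 + 3y3 + 2y4 >= 6
    y2 + 4y3 + 3y4 >= 5
    y1, y2, y3, y4 >= 0

Solving the primal: x* = (9, 6.75).
  primal value c^T x* = 87.75.
Solving the dual: y* = (2.25, 0, 1.25, 0).
  dual value b^T y* = 87.75.
Strong duality: c^T x* = b^T y*. Confirmed.

87.75


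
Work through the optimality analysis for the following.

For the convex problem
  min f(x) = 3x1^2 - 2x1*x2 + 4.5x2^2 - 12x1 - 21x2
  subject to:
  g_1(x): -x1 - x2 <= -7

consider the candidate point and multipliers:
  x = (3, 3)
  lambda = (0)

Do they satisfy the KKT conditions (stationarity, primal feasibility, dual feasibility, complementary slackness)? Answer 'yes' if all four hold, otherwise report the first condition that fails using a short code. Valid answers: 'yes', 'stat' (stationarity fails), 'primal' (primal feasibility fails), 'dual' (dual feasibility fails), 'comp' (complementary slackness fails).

Gradient of f: grad f(x) = Q x + c = (0, 0)
Constraint values g_i(x) = a_i^T x - b_i:
  g_1((3, 3)) = 1
Stationarity residual: grad f(x) + sum_i lambda_i a_i = (0, 0)
  -> stationarity OK
Primal feasibility (all g_i <= 0): FAILS
Dual feasibility (all lambda_i >= 0): OK
Complementary slackness (lambda_i * g_i(x) = 0 for all i): OK

Verdict: the first failing condition is primal_feasibility -> primal.

primal


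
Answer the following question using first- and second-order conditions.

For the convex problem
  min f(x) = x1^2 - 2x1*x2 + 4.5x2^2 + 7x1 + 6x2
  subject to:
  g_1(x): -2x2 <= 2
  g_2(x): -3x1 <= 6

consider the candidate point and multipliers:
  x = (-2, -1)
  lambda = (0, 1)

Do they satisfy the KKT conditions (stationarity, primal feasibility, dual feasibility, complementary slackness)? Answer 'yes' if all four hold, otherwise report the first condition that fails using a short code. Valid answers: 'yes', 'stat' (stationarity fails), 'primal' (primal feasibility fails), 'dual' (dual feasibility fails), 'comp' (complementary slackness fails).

Gradient of f: grad f(x) = Q x + c = (5, 1)
Constraint values g_i(x) = a_i^T x - b_i:
  g_1((-2, -1)) = 0
  g_2((-2, -1)) = 0
Stationarity residual: grad f(x) + sum_i lambda_i a_i = (2, 1)
  -> stationarity FAILS
Primal feasibility (all g_i <= 0): OK
Dual feasibility (all lambda_i >= 0): OK
Complementary slackness (lambda_i * g_i(x) = 0 for all i): OK

Verdict: the first failing condition is stationarity -> stat.

stat


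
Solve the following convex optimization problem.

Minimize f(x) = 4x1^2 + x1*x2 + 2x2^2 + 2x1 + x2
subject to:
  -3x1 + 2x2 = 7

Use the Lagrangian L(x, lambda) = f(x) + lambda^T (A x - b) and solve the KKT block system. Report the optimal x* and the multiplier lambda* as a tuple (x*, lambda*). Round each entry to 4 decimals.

Form the Lagrangian:
  L(x, lambda) = (1/2) x^T Q x + c^T x + lambda^T (A x - b)
Stationarity (grad_x L = 0): Q x + c + A^T lambda = 0.
Primal feasibility: A x = b.

This gives the KKT block system:
  [ Q   A^T ] [ x     ]   [-c ]
  [ A    0  ] [ lambda ] = [ b ]

Solving the linear system:
  x*      = (-1.4, 1.4)
  lambda* = (-2.6)
  f(x*)   = 8.4

x* = (-1.4, 1.4), lambda* = (-2.6)


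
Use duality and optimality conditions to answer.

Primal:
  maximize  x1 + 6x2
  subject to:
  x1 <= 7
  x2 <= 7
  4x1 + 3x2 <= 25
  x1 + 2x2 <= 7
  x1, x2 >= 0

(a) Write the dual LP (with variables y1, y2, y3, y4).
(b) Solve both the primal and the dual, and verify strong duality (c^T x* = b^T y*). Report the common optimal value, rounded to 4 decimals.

The standard primal-dual pair for 'max c^T x s.t. A x <= b, x >= 0' is:
  Dual:  min b^T y  s.t.  A^T y >= c,  y >= 0.

So the dual LP is:
  minimize  7y1 + 7y2 + 25y3 + 7y4
  subject to:
    y1 + 4y3 + y4 >= 1
    y2 + 3y3 + 2y4 >= 6
    y1, y2, y3, y4 >= 0

Solving the primal: x* = (0, 3.5).
  primal value c^T x* = 21.
Solving the dual: y* = (0, 0, 0, 3).
  dual value b^T y* = 21.
Strong duality: c^T x* = b^T y*. Confirmed.

21


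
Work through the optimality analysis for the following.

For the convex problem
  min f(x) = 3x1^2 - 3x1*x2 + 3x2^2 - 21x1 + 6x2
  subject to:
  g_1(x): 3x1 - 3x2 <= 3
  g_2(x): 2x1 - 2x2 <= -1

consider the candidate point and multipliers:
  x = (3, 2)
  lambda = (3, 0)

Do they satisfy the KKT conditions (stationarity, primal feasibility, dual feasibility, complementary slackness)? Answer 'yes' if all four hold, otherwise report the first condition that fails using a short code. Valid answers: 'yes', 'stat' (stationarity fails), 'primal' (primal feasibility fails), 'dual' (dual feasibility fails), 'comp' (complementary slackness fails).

Gradient of f: grad f(x) = Q x + c = (-9, 9)
Constraint values g_i(x) = a_i^T x - b_i:
  g_1((3, 2)) = 0
  g_2((3, 2)) = 3
Stationarity residual: grad f(x) + sum_i lambda_i a_i = (0, 0)
  -> stationarity OK
Primal feasibility (all g_i <= 0): FAILS
Dual feasibility (all lambda_i >= 0): OK
Complementary slackness (lambda_i * g_i(x) = 0 for all i): OK

Verdict: the first failing condition is primal_feasibility -> primal.

primal


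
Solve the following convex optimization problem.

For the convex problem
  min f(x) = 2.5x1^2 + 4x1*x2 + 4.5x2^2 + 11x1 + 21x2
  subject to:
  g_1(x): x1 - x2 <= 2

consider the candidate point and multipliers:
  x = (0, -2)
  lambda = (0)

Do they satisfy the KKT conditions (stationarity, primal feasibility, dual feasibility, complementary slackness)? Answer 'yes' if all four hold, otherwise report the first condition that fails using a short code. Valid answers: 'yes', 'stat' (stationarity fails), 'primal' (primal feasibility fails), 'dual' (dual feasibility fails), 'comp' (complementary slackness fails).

Gradient of f: grad f(x) = Q x + c = (3, 3)
Constraint values g_i(x) = a_i^T x - b_i:
  g_1((0, -2)) = 0
Stationarity residual: grad f(x) + sum_i lambda_i a_i = (3, 3)
  -> stationarity FAILS
Primal feasibility (all g_i <= 0): OK
Dual feasibility (all lambda_i >= 0): OK
Complementary slackness (lambda_i * g_i(x) = 0 for all i): OK

Verdict: the first failing condition is stationarity -> stat.

stat


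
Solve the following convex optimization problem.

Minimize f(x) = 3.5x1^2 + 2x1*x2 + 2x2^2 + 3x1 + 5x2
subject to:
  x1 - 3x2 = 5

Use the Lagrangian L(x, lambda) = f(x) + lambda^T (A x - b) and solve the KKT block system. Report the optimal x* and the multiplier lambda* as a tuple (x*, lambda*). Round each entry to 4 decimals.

Form the Lagrangian:
  L(x, lambda) = (1/2) x^T Q x + c^T x + lambda^T (A x - b)
Stationarity (grad_x L = 0): Q x + c + A^T lambda = 0.
Primal feasibility: A x = b.

This gives the KKT block system:
  [ Q   A^T ] [ x     ]   [-c ]
  [ A    0  ] [ lambda ] = [ b ]

Solving the linear system:
  x*      = (0.1013, -1.6329)
  lambda* = (-0.443)
  f(x*)   = -2.8228

x* = (0.1013, -1.6329), lambda* = (-0.443)


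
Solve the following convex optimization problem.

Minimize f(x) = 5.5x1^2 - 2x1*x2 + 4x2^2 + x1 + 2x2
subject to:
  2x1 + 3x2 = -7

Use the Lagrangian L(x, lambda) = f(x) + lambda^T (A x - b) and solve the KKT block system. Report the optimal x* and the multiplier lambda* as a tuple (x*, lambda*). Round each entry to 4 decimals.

Form the Lagrangian:
  L(x, lambda) = (1/2) x^T Q x + c^T x + lambda^T (A x - b)
Stationarity (grad_x L = 0): Q x + c + A^T lambda = 0.
Primal feasibility: A x = b.

This gives the KKT block system:
  [ Q   A^T ] [ x     ]   [-c ]
  [ A    0  ] [ lambda ] = [ b ]

Solving the linear system:
  x*      = (-0.9742, -1.6839)
  lambda* = (3.1742)
  f(x*)   = 8.9387

x* = (-0.9742, -1.6839), lambda* = (3.1742)


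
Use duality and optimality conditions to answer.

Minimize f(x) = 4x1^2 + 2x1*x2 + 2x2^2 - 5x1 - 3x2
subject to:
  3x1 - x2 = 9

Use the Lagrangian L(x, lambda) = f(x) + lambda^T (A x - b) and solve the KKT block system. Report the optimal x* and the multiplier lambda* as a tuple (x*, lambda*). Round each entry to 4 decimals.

Form the Lagrangian:
  L(x, lambda) = (1/2) x^T Q x + c^T x + lambda^T (A x - b)
Stationarity (grad_x L = 0): Q x + c + A^T lambda = 0.
Primal feasibility: A x = b.

This gives the KKT block system:
  [ Q   A^T ] [ x     ]   [-c ]
  [ A    0  ] [ lambda ] = [ b ]

Solving the linear system:
  x*      = (2.5, -1.5)
  lambda* = (-4)
  f(x*)   = 14

x* = (2.5, -1.5), lambda* = (-4)


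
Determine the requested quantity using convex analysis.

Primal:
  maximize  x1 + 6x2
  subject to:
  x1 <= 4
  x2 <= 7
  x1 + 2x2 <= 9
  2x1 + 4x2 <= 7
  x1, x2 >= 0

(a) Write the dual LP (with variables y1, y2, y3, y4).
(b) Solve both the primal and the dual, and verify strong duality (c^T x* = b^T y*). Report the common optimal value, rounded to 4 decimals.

The standard primal-dual pair for 'max c^T x s.t. A x <= b, x >= 0' is:
  Dual:  min b^T y  s.t.  A^T y >= c,  y >= 0.

So the dual LP is:
  minimize  4y1 + 7y2 + 9y3 + 7y4
  subject to:
    y1 + y3 + 2y4 >= 1
    y2 + 2y3 + 4y4 >= 6
    y1, y2, y3, y4 >= 0

Solving the primal: x* = (0, 1.75).
  primal value c^T x* = 10.5.
Solving the dual: y* = (0, 0, 0, 1.5).
  dual value b^T y* = 10.5.
Strong duality: c^T x* = b^T y*. Confirmed.

10.5


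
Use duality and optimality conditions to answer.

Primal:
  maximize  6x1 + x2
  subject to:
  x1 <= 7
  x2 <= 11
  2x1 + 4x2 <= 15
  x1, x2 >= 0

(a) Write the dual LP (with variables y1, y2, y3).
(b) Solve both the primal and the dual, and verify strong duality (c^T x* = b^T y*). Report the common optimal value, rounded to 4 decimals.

The standard primal-dual pair for 'max c^T x s.t. A x <= b, x >= 0' is:
  Dual:  min b^T y  s.t.  A^T y >= c,  y >= 0.

So the dual LP is:
  minimize  7y1 + 11y2 + 15y3
  subject to:
    y1 + 2y3 >= 6
    y2 + 4y3 >= 1
    y1, y2, y3 >= 0

Solving the primal: x* = (7, 0.25).
  primal value c^T x* = 42.25.
Solving the dual: y* = (5.5, 0, 0.25).
  dual value b^T y* = 42.25.
Strong duality: c^T x* = b^T y*. Confirmed.

42.25


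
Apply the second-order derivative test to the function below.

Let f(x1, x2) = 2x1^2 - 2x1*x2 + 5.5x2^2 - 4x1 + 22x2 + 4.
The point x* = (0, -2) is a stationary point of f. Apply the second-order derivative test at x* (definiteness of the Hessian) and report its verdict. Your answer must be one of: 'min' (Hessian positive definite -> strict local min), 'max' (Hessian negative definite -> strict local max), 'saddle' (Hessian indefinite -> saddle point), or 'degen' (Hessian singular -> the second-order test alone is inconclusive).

Compute the Hessian H = grad^2 f:
  H = [[4, -2], [-2, 11]]
Verify stationarity: grad f(x*) = H x* + g = (0, 0).
Eigenvalues of H: 3.4689, 11.5311.
Both eigenvalues > 0, so H is positive definite -> x* is a strict local min.

min


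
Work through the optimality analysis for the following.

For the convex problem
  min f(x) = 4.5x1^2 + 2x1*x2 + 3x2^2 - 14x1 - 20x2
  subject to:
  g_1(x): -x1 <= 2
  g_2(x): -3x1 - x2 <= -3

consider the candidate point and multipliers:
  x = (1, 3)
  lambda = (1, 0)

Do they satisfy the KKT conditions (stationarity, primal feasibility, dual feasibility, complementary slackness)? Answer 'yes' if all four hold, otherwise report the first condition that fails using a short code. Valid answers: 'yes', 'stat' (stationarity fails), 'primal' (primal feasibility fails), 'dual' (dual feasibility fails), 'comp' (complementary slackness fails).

Gradient of f: grad f(x) = Q x + c = (1, 0)
Constraint values g_i(x) = a_i^T x - b_i:
  g_1((1, 3)) = -3
  g_2((1, 3)) = -3
Stationarity residual: grad f(x) + sum_i lambda_i a_i = (0, 0)
  -> stationarity OK
Primal feasibility (all g_i <= 0): OK
Dual feasibility (all lambda_i >= 0): OK
Complementary slackness (lambda_i * g_i(x) = 0 for all i): FAILS

Verdict: the first failing condition is complementary_slackness -> comp.

comp


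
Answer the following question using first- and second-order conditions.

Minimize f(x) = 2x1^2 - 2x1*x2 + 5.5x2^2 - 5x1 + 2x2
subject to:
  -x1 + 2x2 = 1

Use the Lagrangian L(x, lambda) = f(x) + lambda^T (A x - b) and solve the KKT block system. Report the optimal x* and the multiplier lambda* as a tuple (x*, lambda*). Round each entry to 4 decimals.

Form the Lagrangian:
  L(x, lambda) = (1/2) x^T Q x + c^T x + lambda^T (A x - b)
Stationarity (grad_x L = 0): Q x + c + A^T lambda = 0.
Primal feasibility: A x = b.

This gives the KKT block system:
  [ Q   A^T ] [ x     ]   [-c ]
  [ A    0  ] [ lambda ] = [ b ]

Solving the linear system:
  x*      = (0.4737, 0.7368)
  lambda* = (-4.5789)
  f(x*)   = 1.8421

x* = (0.4737, 0.7368), lambda* = (-4.5789)


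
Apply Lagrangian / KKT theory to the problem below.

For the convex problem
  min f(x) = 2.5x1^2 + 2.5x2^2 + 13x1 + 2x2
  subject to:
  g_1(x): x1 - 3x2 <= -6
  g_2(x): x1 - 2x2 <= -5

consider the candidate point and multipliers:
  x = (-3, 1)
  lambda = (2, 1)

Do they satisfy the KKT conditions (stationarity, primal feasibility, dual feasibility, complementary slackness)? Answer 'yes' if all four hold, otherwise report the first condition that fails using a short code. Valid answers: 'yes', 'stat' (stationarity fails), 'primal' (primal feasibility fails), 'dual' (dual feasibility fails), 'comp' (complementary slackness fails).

Gradient of f: grad f(x) = Q x + c = (-2, 7)
Constraint values g_i(x) = a_i^T x - b_i:
  g_1((-3, 1)) = 0
  g_2((-3, 1)) = 0
Stationarity residual: grad f(x) + sum_i lambda_i a_i = (1, -1)
  -> stationarity FAILS
Primal feasibility (all g_i <= 0): OK
Dual feasibility (all lambda_i >= 0): OK
Complementary slackness (lambda_i * g_i(x) = 0 for all i): OK

Verdict: the first failing condition is stationarity -> stat.

stat


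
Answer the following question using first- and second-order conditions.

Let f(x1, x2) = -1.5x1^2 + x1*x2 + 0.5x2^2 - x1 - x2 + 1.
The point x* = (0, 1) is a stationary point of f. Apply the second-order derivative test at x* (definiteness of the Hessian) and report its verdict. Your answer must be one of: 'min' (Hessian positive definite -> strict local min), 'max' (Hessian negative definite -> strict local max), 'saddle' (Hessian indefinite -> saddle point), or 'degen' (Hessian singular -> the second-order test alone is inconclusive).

Compute the Hessian H = grad^2 f:
  H = [[-3, 1], [1, 1]]
Verify stationarity: grad f(x*) = H x* + g = (0, 0).
Eigenvalues of H: -3.2361, 1.2361.
Eigenvalues have mixed signs, so H is indefinite -> x* is a saddle point.

saddle


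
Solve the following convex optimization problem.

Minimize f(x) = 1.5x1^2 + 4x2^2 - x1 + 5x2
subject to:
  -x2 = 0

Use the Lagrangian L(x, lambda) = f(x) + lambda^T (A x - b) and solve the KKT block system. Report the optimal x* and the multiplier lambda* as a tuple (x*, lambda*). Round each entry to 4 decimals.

Form the Lagrangian:
  L(x, lambda) = (1/2) x^T Q x + c^T x + lambda^T (A x - b)
Stationarity (grad_x L = 0): Q x + c + A^T lambda = 0.
Primal feasibility: A x = b.

This gives the KKT block system:
  [ Q   A^T ] [ x     ]   [-c ]
  [ A    0  ] [ lambda ] = [ b ]

Solving the linear system:
  x*      = (0.3333, 0)
  lambda* = (5)
  f(x*)   = -0.1667

x* = (0.3333, 0), lambda* = (5)


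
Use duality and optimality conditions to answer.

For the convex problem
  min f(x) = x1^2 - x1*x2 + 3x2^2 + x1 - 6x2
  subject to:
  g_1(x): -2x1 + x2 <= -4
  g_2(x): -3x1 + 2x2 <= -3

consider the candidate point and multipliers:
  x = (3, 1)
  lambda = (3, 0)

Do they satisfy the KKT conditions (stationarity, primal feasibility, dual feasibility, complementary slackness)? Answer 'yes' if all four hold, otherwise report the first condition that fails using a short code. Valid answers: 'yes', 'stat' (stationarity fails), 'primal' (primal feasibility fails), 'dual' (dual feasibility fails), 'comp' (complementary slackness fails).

Gradient of f: grad f(x) = Q x + c = (6, -3)
Constraint values g_i(x) = a_i^T x - b_i:
  g_1((3, 1)) = -1
  g_2((3, 1)) = -4
Stationarity residual: grad f(x) + sum_i lambda_i a_i = (0, 0)
  -> stationarity OK
Primal feasibility (all g_i <= 0): OK
Dual feasibility (all lambda_i >= 0): OK
Complementary slackness (lambda_i * g_i(x) = 0 for all i): FAILS

Verdict: the first failing condition is complementary_slackness -> comp.

comp


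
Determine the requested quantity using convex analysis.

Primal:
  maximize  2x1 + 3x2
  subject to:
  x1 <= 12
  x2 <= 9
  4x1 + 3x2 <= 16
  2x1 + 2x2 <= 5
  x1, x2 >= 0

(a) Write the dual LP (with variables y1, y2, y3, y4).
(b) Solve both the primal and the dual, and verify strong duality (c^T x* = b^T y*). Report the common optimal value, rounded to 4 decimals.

The standard primal-dual pair for 'max c^T x s.t. A x <= b, x >= 0' is:
  Dual:  min b^T y  s.t.  A^T y >= c,  y >= 0.

So the dual LP is:
  minimize  12y1 + 9y2 + 16y3 + 5y4
  subject to:
    y1 + 4y3 + 2y4 >= 2
    y2 + 3y3 + 2y4 >= 3
    y1, y2, y3, y4 >= 0

Solving the primal: x* = (0, 2.5).
  primal value c^T x* = 7.5.
Solving the dual: y* = (0, 0, 0, 1.5).
  dual value b^T y* = 7.5.
Strong duality: c^T x* = b^T y*. Confirmed.

7.5


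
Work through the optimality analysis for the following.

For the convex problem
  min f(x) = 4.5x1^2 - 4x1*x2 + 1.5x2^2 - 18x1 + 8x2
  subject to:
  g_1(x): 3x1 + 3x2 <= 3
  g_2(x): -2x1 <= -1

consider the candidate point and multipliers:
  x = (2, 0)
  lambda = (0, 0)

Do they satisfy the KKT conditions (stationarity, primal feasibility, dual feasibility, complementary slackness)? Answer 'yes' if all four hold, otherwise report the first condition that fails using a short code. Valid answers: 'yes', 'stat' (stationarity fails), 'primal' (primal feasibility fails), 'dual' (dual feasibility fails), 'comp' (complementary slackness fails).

Gradient of f: grad f(x) = Q x + c = (0, 0)
Constraint values g_i(x) = a_i^T x - b_i:
  g_1((2, 0)) = 3
  g_2((2, 0)) = -3
Stationarity residual: grad f(x) + sum_i lambda_i a_i = (0, 0)
  -> stationarity OK
Primal feasibility (all g_i <= 0): FAILS
Dual feasibility (all lambda_i >= 0): OK
Complementary slackness (lambda_i * g_i(x) = 0 for all i): OK

Verdict: the first failing condition is primal_feasibility -> primal.

primal


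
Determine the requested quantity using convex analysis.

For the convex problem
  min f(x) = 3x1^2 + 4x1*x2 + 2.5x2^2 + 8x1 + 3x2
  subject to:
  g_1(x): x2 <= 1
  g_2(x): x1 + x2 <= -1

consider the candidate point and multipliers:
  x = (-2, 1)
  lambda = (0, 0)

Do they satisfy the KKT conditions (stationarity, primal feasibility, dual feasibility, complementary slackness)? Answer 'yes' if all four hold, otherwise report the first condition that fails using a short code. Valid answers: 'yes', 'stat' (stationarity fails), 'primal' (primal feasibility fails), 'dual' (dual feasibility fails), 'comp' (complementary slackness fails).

Gradient of f: grad f(x) = Q x + c = (0, 0)
Constraint values g_i(x) = a_i^T x - b_i:
  g_1((-2, 1)) = 0
  g_2((-2, 1)) = 0
Stationarity residual: grad f(x) + sum_i lambda_i a_i = (0, 0)
  -> stationarity OK
Primal feasibility (all g_i <= 0): OK
Dual feasibility (all lambda_i >= 0): OK
Complementary slackness (lambda_i * g_i(x) = 0 for all i): OK

Verdict: yes, KKT holds.

yes


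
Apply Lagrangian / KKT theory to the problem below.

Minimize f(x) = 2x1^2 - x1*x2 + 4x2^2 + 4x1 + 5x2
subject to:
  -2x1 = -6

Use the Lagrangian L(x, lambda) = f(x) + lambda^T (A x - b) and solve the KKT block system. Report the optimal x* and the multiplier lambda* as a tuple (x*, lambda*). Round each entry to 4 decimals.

Form the Lagrangian:
  L(x, lambda) = (1/2) x^T Q x + c^T x + lambda^T (A x - b)
Stationarity (grad_x L = 0): Q x + c + A^T lambda = 0.
Primal feasibility: A x = b.

This gives the KKT block system:
  [ Q   A^T ] [ x     ]   [-c ]
  [ A    0  ] [ lambda ] = [ b ]

Solving the linear system:
  x*      = (3, -0.25)
  lambda* = (8.125)
  f(x*)   = 29.75

x* = (3, -0.25), lambda* = (8.125)


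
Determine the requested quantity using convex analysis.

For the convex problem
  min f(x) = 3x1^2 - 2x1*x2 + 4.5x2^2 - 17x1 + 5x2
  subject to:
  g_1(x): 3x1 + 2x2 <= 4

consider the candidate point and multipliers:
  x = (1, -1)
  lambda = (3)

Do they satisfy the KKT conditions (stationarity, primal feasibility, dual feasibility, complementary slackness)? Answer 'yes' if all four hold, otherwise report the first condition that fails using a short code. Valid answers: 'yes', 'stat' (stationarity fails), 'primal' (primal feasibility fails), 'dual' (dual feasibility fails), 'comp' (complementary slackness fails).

Gradient of f: grad f(x) = Q x + c = (-9, -6)
Constraint values g_i(x) = a_i^T x - b_i:
  g_1((1, -1)) = -3
Stationarity residual: grad f(x) + sum_i lambda_i a_i = (0, 0)
  -> stationarity OK
Primal feasibility (all g_i <= 0): OK
Dual feasibility (all lambda_i >= 0): OK
Complementary slackness (lambda_i * g_i(x) = 0 for all i): FAILS

Verdict: the first failing condition is complementary_slackness -> comp.

comp


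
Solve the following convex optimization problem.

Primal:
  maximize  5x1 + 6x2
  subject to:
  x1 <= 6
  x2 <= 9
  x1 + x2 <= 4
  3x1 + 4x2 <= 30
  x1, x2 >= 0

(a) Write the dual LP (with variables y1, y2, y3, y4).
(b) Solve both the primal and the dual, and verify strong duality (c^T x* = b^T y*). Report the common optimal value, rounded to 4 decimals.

The standard primal-dual pair for 'max c^T x s.t. A x <= b, x >= 0' is:
  Dual:  min b^T y  s.t.  A^T y >= c,  y >= 0.

So the dual LP is:
  minimize  6y1 + 9y2 + 4y3 + 30y4
  subject to:
    y1 + y3 + 3y4 >= 5
    y2 + y3 + 4y4 >= 6
    y1, y2, y3, y4 >= 0

Solving the primal: x* = (0, 4).
  primal value c^T x* = 24.
Solving the dual: y* = (0, 0, 6, 0).
  dual value b^T y* = 24.
Strong duality: c^T x* = b^T y*. Confirmed.

24


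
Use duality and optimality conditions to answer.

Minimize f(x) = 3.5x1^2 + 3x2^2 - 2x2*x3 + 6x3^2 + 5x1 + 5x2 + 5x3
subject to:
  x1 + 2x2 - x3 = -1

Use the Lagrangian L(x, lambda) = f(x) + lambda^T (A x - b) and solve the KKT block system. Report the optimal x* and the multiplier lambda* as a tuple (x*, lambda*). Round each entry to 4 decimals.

Form the Lagrangian:
  L(x, lambda) = (1/2) x^T Q x + c^T x + lambda^T (A x - b)
Stationarity (grad_x L = 0): Q x + c + A^T lambda = 0.
Primal feasibility: A x = b.

This gives the KKT block system:
  [ Q   A^T ] [ x     ]   [-c ]
  [ A    0  ] [ lambda ] = [ b ]

Solving the linear system:
  x*      = (-0.5077, -0.5615, -0.6308)
  lambda* = (-1.4462)
  f(x*)   = -4.9731

x* = (-0.5077, -0.5615, -0.6308), lambda* = (-1.4462)


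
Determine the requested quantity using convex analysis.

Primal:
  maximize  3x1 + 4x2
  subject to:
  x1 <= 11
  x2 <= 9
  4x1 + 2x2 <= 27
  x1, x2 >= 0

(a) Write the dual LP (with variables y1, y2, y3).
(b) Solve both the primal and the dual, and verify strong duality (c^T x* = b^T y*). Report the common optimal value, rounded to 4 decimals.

The standard primal-dual pair for 'max c^T x s.t. A x <= b, x >= 0' is:
  Dual:  min b^T y  s.t.  A^T y >= c,  y >= 0.

So the dual LP is:
  minimize  11y1 + 9y2 + 27y3
  subject to:
    y1 + 4y3 >= 3
    y2 + 2y3 >= 4
    y1, y2, y3 >= 0

Solving the primal: x* = (2.25, 9).
  primal value c^T x* = 42.75.
Solving the dual: y* = (0, 2.5, 0.75).
  dual value b^T y* = 42.75.
Strong duality: c^T x* = b^T y*. Confirmed.

42.75


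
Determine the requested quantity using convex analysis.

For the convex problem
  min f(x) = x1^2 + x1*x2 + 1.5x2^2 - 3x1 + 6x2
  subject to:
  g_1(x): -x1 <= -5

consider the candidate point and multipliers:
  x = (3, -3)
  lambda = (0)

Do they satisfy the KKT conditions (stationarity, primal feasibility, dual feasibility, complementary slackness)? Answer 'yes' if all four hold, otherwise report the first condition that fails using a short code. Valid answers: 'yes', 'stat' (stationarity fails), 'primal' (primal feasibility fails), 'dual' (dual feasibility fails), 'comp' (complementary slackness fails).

Gradient of f: grad f(x) = Q x + c = (0, 0)
Constraint values g_i(x) = a_i^T x - b_i:
  g_1((3, -3)) = 2
Stationarity residual: grad f(x) + sum_i lambda_i a_i = (0, 0)
  -> stationarity OK
Primal feasibility (all g_i <= 0): FAILS
Dual feasibility (all lambda_i >= 0): OK
Complementary slackness (lambda_i * g_i(x) = 0 for all i): OK

Verdict: the first failing condition is primal_feasibility -> primal.

primal


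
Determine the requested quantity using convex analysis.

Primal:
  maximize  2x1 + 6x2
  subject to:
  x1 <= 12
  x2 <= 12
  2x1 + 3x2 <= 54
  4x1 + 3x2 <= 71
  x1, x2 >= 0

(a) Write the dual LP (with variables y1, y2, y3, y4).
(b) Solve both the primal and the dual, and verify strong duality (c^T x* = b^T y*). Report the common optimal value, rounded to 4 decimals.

The standard primal-dual pair for 'max c^T x s.t. A x <= b, x >= 0' is:
  Dual:  min b^T y  s.t.  A^T y >= c,  y >= 0.

So the dual LP is:
  minimize  12y1 + 12y2 + 54y3 + 71y4
  subject to:
    y1 + 2y3 + 4y4 >= 2
    y2 + 3y3 + 3y4 >= 6
    y1, y2, y3, y4 >= 0

Solving the primal: x* = (8.75, 12).
  primal value c^T x* = 89.5.
Solving the dual: y* = (0, 4.5, 0, 0.5).
  dual value b^T y* = 89.5.
Strong duality: c^T x* = b^T y*. Confirmed.

89.5


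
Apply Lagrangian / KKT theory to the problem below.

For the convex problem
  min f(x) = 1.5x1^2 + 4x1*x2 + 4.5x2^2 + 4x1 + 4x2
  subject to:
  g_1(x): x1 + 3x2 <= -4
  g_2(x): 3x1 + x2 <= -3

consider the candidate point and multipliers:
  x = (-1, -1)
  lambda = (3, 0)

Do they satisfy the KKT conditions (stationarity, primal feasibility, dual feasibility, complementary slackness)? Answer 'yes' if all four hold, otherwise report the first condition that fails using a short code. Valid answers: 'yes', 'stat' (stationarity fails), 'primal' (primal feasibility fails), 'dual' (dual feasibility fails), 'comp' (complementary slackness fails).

Gradient of f: grad f(x) = Q x + c = (-3, -9)
Constraint values g_i(x) = a_i^T x - b_i:
  g_1((-1, -1)) = 0
  g_2((-1, -1)) = -1
Stationarity residual: grad f(x) + sum_i lambda_i a_i = (0, 0)
  -> stationarity OK
Primal feasibility (all g_i <= 0): OK
Dual feasibility (all lambda_i >= 0): OK
Complementary slackness (lambda_i * g_i(x) = 0 for all i): OK

Verdict: yes, KKT holds.

yes


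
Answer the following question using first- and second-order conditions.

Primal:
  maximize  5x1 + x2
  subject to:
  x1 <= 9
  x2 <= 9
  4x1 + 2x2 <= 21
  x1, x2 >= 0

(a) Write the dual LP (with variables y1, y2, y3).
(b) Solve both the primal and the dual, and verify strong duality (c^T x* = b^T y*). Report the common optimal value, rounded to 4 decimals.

The standard primal-dual pair for 'max c^T x s.t. A x <= b, x >= 0' is:
  Dual:  min b^T y  s.t.  A^T y >= c,  y >= 0.

So the dual LP is:
  minimize  9y1 + 9y2 + 21y3
  subject to:
    y1 + 4y3 >= 5
    y2 + 2y3 >= 1
    y1, y2, y3 >= 0

Solving the primal: x* = (5.25, 0).
  primal value c^T x* = 26.25.
Solving the dual: y* = (0, 0, 1.25).
  dual value b^T y* = 26.25.
Strong duality: c^T x* = b^T y*. Confirmed.

26.25


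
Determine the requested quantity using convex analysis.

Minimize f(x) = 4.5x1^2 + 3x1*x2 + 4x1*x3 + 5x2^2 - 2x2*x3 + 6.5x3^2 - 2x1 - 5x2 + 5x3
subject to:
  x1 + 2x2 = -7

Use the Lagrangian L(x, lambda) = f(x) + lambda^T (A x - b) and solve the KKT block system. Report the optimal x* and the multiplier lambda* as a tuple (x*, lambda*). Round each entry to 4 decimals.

Form the Lagrangian:
  L(x, lambda) = (1/2) x^T Q x + c^T x + lambda^T (A x - b)
Stationarity (grad_x L = 0): Q x + c + A^T lambda = 0.
Primal feasibility: A x = b.

This gives the KKT block system:
  [ Q   A^T ] [ x     ]   [-c ]
  [ A    0  ] [ lambda ] = [ b ]

Solving the linear system:
  x*      = (-0.4386, -3.2807, -0.7544)
  lambda* = (18.807)
  f(x*)   = 72.5789

x* = (-0.4386, -3.2807, -0.7544), lambda* = (18.807)


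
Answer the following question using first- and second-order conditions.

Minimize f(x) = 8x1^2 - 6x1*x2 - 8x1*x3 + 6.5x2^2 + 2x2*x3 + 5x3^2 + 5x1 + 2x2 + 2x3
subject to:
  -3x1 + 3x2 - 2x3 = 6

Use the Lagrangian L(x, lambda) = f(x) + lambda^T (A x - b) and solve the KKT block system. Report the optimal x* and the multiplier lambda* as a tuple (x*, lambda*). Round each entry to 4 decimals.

Form the Lagrangian:
  L(x, lambda) = (1/2) x^T Q x + c^T x + lambda^T (A x - b)
Stationarity (grad_x L = 0): Q x + c + A^T lambda = 0.
Primal feasibility: A x = b.

This gives the KKT block system:
  [ Q   A^T ] [ x     ]   [-c ]
  [ A    0  ] [ lambda ] = [ b ]

Solving the linear system:
  x*      = (-1.3478, -0.3043, -1.4348)
  lambda* = (-1.087)
  f(x*)   = -1.8478

x* = (-1.3478, -0.3043, -1.4348), lambda* = (-1.087)


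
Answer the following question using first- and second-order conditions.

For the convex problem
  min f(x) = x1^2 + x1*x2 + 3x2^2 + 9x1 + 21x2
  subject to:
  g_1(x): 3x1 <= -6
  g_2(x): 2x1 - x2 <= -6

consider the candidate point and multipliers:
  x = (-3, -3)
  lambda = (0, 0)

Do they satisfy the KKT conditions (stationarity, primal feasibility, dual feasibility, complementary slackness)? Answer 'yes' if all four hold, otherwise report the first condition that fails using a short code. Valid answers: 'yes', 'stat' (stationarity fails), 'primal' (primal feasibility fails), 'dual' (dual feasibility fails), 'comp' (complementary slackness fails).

Gradient of f: grad f(x) = Q x + c = (0, 0)
Constraint values g_i(x) = a_i^T x - b_i:
  g_1((-3, -3)) = -3
  g_2((-3, -3)) = 3
Stationarity residual: grad f(x) + sum_i lambda_i a_i = (0, 0)
  -> stationarity OK
Primal feasibility (all g_i <= 0): FAILS
Dual feasibility (all lambda_i >= 0): OK
Complementary slackness (lambda_i * g_i(x) = 0 for all i): OK

Verdict: the first failing condition is primal_feasibility -> primal.

primal


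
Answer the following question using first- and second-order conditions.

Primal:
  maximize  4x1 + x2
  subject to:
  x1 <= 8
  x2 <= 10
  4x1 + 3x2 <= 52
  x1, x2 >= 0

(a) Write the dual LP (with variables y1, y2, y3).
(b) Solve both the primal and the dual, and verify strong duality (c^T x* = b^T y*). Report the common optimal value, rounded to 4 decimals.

The standard primal-dual pair for 'max c^T x s.t. A x <= b, x >= 0' is:
  Dual:  min b^T y  s.t.  A^T y >= c,  y >= 0.

So the dual LP is:
  minimize  8y1 + 10y2 + 52y3
  subject to:
    y1 + 4y3 >= 4
    y2 + 3y3 >= 1
    y1, y2, y3 >= 0

Solving the primal: x* = (8, 6.6667).
  primal value c^T x* = 38.6667.
Solving the dual: y* = (2.6667, 0, 0.3333).
  dual value b^T y* = 38.6667.
Strong duality: c^T x* = b^T y*. Confirmed.

38.6667
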